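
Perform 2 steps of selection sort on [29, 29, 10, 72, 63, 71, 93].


Initial: [29, 29, 10, 72, 63, 71, 93]
Step 1: min=10 at 2
  Swap: [10, 29, 29, 72, 63, 71, 93]
Step 2: min=29 at 1
  Swap: [10, 29, 29, 72, 63, 71, 93]

After 2 steps: [10, 29, 29, 72, 63, 71, 93]


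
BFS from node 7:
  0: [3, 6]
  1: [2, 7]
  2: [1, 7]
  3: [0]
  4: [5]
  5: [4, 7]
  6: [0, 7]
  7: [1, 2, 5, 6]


Visit 7, enqueue [1, 2, 5, 6]
Visit 1, enqueue []
Visit 2, enqueue []
Visit 5, enqueue [4]
Visit 6, enqueue [0]
Visit 4, enqueue []
Visit 0, enqueue [3]
Visit 3, enqueue []

BFS order: [7, 1, 2, 5, 6, 4, 0, 3]


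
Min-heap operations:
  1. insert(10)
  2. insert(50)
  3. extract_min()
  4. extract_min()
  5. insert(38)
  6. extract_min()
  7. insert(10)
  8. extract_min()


insert(10) -> [10]
insert(50) -> [10, 50]
extract_min()->10, [50]
extract_min()->50, []
insert(38) -> [38]
extract_min()->38, []
insert(10) -> [10]
extract_min()->10, []

Final heap: []


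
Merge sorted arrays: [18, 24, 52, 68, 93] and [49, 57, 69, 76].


Take 18 from A
Take 24 from A
Take 49 from B
Take 52 from A
Take 57 from B
Take 68 from A
Take 69 from B
Take 76 from B

Merged: [18, 24, 49, 52, 57, 68, 69, 76, 93]


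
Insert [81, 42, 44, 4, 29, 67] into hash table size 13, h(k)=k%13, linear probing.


Insert 81: h=3 -> slot 3
Insert 42: h=3, 1 probes -> slot 4
Insert 44: h=5 -> slot 5
Insert 4: h=4, 2 probes -> slot 6
Insert 29: h=3, 4 probes -> slot 7
Insert 67: h=2 -> slot 2

Table: [None, None, 67, 81, 42, 44, 4, 29, None, None, None, None, None]


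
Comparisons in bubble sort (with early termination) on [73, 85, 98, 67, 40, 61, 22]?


Algorithm: bubble sort (with early termination)
Input: [73, 85, 98, 67, 40, 61, 22]
Sorted: [22, 40, 61, 67, 73, 85, 98]

21


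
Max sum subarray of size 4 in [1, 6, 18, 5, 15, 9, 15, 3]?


[0:4]: 30
[1:5]: 44
[2:6]: 47
[3:7]: 44
[4:8]: 42

Max: 47 at [2:6]


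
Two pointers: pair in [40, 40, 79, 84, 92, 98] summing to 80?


lo=0(40)+hi=5(98)=138
lo=0(40)+hi=4(92)=132
lo=0(40)+hi=3(84)=124
lo=0(40)+hi=2(79)=119
lo=0(40)+hi=1(40)=80

Yes: 40+40=80


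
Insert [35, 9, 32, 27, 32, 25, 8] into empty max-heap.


Insert 35: [35]
Insert 9: [35, 9]
Insert 32: [35, 9, 32]
Insert 27: [35, 27, 32, 9]
Insert 32: [35, 32, 32, 9, 27]
Insert 25: [35, 32, 32, 9, 27, 25]
Insert 8: [35, 32, 32, 9, 27, 25, 8]

Final heap: [35, 32, 32, 9, 27, 25, 8]


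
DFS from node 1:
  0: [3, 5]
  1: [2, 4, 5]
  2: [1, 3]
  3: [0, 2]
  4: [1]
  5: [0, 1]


Visit 1, push [5, 4, 2]
Visit 2, push [3]
Visit 3, push [0]
Visit 0, push [5]
Visit 5, push []
Visit 4, push []

DFS order: [1, 2, 3, 0, 5, 4]


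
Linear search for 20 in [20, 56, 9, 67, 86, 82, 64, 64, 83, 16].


i=0: 20==20 found!

Found at 0, 1 comps


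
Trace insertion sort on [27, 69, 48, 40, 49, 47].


Initial: [27, 69, 48, 40, 49, 47]
Insert 69: [27, 69, 48, 40, 49, 47]
Insert 48: [27, 48, 69, 40, 49, 47]
Insert 40: [27, 40, 48, 69, 49, 47]
Insert 49: [27, 40, 48, 49, 69, 47]
Insert 47: [27, 40, 47, 48, 49, 69]

Sorted: [27, 40, 47, 48, 49, 69]


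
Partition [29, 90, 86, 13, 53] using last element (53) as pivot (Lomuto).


Pivot: 53
  29 <= 53: advance i (no swap)
  13 <= 53: swap -> [29, 13, 86, 90, 53]
Place pivot at 2: [29, 13, 53, 90, 86]

Partitioned: [29, 13, 53, 90, 86]


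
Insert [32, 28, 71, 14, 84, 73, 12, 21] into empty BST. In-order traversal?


Insert 32: root
Insert 28: L from 32
Insert 71: R from 32
Insert 14: L from 32 -> L from 28
Insert 84: R from 32 -> R from 71
Insert 73: R from 32 -> R from 71 -> L from 84
Insert 12: L from 32 -> L from 28 -> L from 14
Insert 21: L from 32 -> L from 28 -> R from 14

In-order: [12, 14, 21, 28, 32, 71, 73, 84]


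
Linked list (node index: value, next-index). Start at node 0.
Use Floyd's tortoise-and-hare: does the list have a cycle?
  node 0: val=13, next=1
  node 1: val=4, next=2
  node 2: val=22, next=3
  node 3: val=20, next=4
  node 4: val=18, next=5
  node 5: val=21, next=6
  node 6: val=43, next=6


Floyd's tortoise (slow, +1) and hare (fast, +2):
  init: slow=0, fast=0
  step 1: slow=1, fast=2
  step 2: slow=2, fast=4
  step 3: slow=3, fast=6
  step 4: slow=4, fast=6
  step 5: slow=5, fast=6
  step 6: slow=6, fast=6
  slow == fast at node 6: cycle detected

Cycle: yes


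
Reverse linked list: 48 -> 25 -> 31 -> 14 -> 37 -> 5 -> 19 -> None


Step 1: curr=48, set curr.next=prev(None) | reversed so far: 48
Step 2: curr=25, set curr.next=prev(48) | reversed so far: 25 -> 48
Step 3: curr=31, set curr.next=prev(25) | reversed so far: 31 -> 25 -> 48
Step 4: curr=14, set curr.next=prev(31) | reversed so far: 14 -> 31 -> 25 -> 48
Step 5: curr=37, set curr.next=prev(14) | reversed so far: 37 -> 14 -> 31 -> 25 -> 48
Step 6: curr=5, set curr.next=prev(37) | reversed so far: 5 -> 37 -> 14 -> 31 -> 25 -> 48
Step 7: curr=19, set curr.next=prev(5) | reversed so far: 19 -> 5 -> 37 -> 14 -> 31 -> 25 -> 48

19 -> 5 -> 37 -> 14 -> 31 -> 25 -> 48 -> None


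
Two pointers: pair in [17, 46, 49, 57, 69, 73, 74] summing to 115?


lo=0(17)+hi=6(74)=91
lo=1(46)+hi=6(74)=120
lo=1(46)+hi=5(73)=119
lo=1(46)+hi=4(69)=115

Yes: 46+69=115


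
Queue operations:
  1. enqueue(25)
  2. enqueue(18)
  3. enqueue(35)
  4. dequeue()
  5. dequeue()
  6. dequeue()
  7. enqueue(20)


enqueue(25) -> [25]
enqueue(18) -> [25, 18]
enqueue(35) -> [25, 18, 35]
dequeue()->25, [18, 35]
dequeue()->18, [35]
dequeue()->35, []
enqueue(20) -> [20]

Final queue: [20]


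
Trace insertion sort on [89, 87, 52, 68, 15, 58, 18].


Initial: [89, 87, 52, 68, 15, 58, 18]
Insert 87: [87, 89, 52, 68, 15, 58, 18]
Insert 52: [52, 87, 89, 68, 15, 58, 18]
Insert 68: [52, 68, 87, 89, 15, 58, 18]
Insert 15: [15, 52, 68, 87, 89, 58, 18]
Insert 58: [15, 52, 58, 68, 87, 89, 18]
Insert 18: [15, 18, 52, 58, 68, 87, 89]

Sorted: [15, 18, 52, 58, 68, 87, 89]


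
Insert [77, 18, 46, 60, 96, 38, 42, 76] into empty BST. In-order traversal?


Insert 77: root
Insert 18: L from 77
Insert 46: L from 77 -> R from 18
Insert 60: L from 77 -> R from 18 -> R from 46
Insert 96: R from 77
Insert 38: L from 77 -> R from 18 -> L from 46
Insert 42: L from 77 -> R from 18 -> L from 46 -> R from 38
Insert 76: L from 77 -> R from 18 -> R from 46 -> R from 60

In-order: [18, 38, 42, 46, 60, 76, 77, 96]


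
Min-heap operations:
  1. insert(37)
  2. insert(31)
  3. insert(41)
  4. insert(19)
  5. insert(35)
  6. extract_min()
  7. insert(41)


insert(37) -> [37]
insert(31) -> [31, 37]
insert(41) -> [31, 37, 41]
insert(19) -> [19, 31, 41, 37]
insert(35) -> [19, 31, 41, 37, 35]
extract_min()->19, [31, 35, 41, 37]
insert(41) -> [31, 35, 41, 37, 41]

Final heap: [31, 35, 41, 37, 41]


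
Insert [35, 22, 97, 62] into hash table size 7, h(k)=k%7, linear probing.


Insert 35: h=0 -> slot 0
Insert 22: h=1 -> slot 1
Insert 97: h=6 -> slot 6
Insert 62: h=6, 3 probes -> slot 2

Table: [35, 22, 62, None, None, None, 97]


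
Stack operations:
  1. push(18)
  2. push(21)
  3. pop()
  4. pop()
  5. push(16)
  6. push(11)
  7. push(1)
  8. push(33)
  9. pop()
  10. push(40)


push(18) -> [18]
push(21) -> [18, 21]
pop()->21, [18]
pop()->18, []
push(16) -> [16]
push(11) -> [16, 11]
push(1) -> [16, 11, 1]
push(33) -> [16, 11, 1, 33]
pop()->33, [16, 11, 1]
push(40) -> [16, 11, 1, 40]

Final stack: [16, 11, 1, 40]


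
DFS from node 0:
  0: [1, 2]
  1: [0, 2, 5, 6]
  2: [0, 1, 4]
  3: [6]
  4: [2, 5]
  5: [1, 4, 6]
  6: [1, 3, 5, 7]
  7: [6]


Visit 0, push [2, 1]
Visit 1, push [6, 5, 2]
Visit 2, push [4]
Visit 4, push [5]
Visit 5, push [6]
Visit 6, push [7, 3]
Visit 3, push []
Visit 7, push []

DFS order: [0, 1, 2, 4, 5, 6, 3, 7]


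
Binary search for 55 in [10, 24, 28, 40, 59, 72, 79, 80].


Step 1: lo=0, hi=7, mid=3, val=40
Step 2: lo=4, hi=7, mid=5, val=72
Step 3: lo=4, hi=4, mid=4, val=59

Not found


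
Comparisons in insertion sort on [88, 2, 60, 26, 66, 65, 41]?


Algorithm: insertion sort
Input: [88, 2, 60, 26, 66, 65, 41]
Sorted: [2, 26, 41, 60, 65, 66, 88]

16


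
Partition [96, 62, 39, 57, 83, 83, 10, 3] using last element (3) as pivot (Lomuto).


Pivot: 3
Place pivot at 0: [3, 62, 39, 57, 83, 83, 10, 96]

Partitioned: [3, 62, 39, 57, 83, 83, 10, 96]


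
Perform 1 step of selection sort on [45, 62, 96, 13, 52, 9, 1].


Initial: [45, 62, 96, 13, 52, 9, 1]
Step 1: min=1 at 6
  Swap: [1, 62, 96, 13, 52, 9, 45]

After 1 step: [1, 62, 96, 13, 52, 9, 45]


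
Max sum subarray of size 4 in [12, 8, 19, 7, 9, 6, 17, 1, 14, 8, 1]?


[0:4]: 46
[1:5]: 43
[2:6]: 41
[3:7]: 39
[4:8]: 33
[5:9]: 38
[6:10]: 40
[7:11]: 24

Max: 46 at [0:4]


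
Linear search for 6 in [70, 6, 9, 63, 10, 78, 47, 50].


i=0: 70!=6
i=1: 6==6 found!

Found at 1, 2 comps


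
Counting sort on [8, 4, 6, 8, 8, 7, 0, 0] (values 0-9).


Input: [8, 4, 6, 8, 8, 7, 0, 0]
Counts: [2, 0, 0, 0, 1, 0, 1, 1, 3, 0]

Sorted: [0, 0, 4, 6, 7, 8, 8, 8]


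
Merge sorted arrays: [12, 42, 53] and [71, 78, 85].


Take 12 from A
Take 42 from A
Take 53 from A

Merged: [12, 42, 53, 71, 78, 85]


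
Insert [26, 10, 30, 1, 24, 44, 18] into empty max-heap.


Insert 26: [26]
Insert 10: [26, 10]
Insert 30: [30, 10, 26]
Insert 1: [30, 10, 26, 1]
Insert 24: [30, 24, 26, 1, 10]
Insert 44: [44, 24, 30, 1, 10, 26]
Insert 18: [44, 24, 30, 1, 10, 26, 18]

Final heap: [44, 24, 30, 1, 10, 26, 18]


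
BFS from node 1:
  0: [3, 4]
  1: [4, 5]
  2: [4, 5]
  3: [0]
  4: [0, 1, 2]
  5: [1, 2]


Visit 1, enqueue [4, 5]
Visit 4, enqueue [0, 2]
Visit 5, enqueue []
Visit 0, enqueue [3]
Visit 2, enqueue []
Visit 3, enqueue []

BFS order: [1, 4, 5, 0, 2, 3]


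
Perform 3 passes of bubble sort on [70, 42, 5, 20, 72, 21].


Initial: [70, 42, 5, 20, 72, 21]
Pass 1: [42, 5, 20, 70, 21, 72] (4 swaps)
Pass 2: [5, 20, 42, 21, 70, 72] (3 swaps)
Pass 3: [5, 20, 21, 42, 70, 72] (1 swaps)

After 3 passes: [5, 20, 21, 42, 70, 72]


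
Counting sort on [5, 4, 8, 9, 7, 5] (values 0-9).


Input: [5, 4, 8, 9, 7, 5]
Counts: [0, 0, 0, 0, 1, 2, 0, 1, 1, 1]

Sorted: [4, 5, 5, 7, 8, 9]


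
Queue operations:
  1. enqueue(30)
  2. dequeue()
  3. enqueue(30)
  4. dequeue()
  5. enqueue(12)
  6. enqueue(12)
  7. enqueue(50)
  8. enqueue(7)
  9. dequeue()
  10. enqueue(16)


enqueue(30) -> [30]
dequeue()->30, []
enqueue(30) -> [30]
dequeue()->30, []
enqueue(12) -> [12]
enqueue(12) -> [12, 12]
enqueue(50) -> [12, 12, 50]
enqueue(7) -> [12, 12, 50, 7]
dequeue()->12, [12, 50, 7]
enqueue(16) -> [12, 50, 7, 16]

Final queue: [12, 50, 7, 16]


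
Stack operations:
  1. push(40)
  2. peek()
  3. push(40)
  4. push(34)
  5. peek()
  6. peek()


push(40) -> [40]
peek()->40
push(40) -> [40, 40]
push(34) -> [40, 40, 34]
peek()->34
peek()->34

Final stack: [40, 40, 34]


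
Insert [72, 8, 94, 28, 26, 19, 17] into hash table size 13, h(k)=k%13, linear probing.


Insert 72: h=7 -> slot 7
Insert 8: h=8 -> slot 8
Insert 94: h=3 -> slot 3
Insert 28: h=2 -> slot 2
Insert 26: h=0 -> slot 0
Insert 19: h=6 -> slot 6
Insert 17: h=4 -> slot 4

Table: [26, None, 28, 94, 17, None, 19, 72, 8, None, None, None, None]


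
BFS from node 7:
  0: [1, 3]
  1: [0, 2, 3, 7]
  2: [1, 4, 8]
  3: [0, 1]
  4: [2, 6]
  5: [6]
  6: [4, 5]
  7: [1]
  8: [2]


Visit 7, enqueue [1]
Visit 1, enqueue [0, 2, 3]
Visit 0, enqueue []
Visit 2, enqueue [4, 8]
Visit 3, enqueue []
Visit 4, enqueue [6]
Visit 8, enqueue []
Visit 6, enqueue [5]
Visit 5, enqueue []

BFS order: [7, 1, 0, 2, 3, 4, 8, 6, 5]


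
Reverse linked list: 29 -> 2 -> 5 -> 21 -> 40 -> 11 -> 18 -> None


Step 1: curr=29, set curr.next=prev(None) | reversed so far: 29
Step 2: curr=2, set curr.next=prev(29) | reversed so far: 2 -> 29
Step 3: curr=5, set curr.next=prev(2) | reversed so far: 5 -> 2 -> 29
Step 4: curr=21, set curr.next=prev(5) | reversed so far: 21 -> 5 -> 2 -> 29
Step 5: curr=40, set curr.next=prev(21) | reversed so far: 40 -> 21 -> 5 -> 2 -> 29
Step 6: curr=11, set curr.next=prev(40) | reversed so far: 11 -> 40 -> 21 -> 5 -> 2 -> 29
Step 7: curr=18, set curr.next=prev(11) | reversed so far: 18 -> 11 -> 40 -> 21 -> 5 -> 2 -> 29

18 -> 11 -> 40 -> 21 -> 5 -> 2 -> 29 -> None


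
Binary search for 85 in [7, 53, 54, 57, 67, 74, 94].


Step 1: lo=0, hi=6, mid=3, val=57
Step 2: lo=4, hi=6, mid=5, val=74
Step 3: lo=6, hi=6, mid=6, val=94

Not found


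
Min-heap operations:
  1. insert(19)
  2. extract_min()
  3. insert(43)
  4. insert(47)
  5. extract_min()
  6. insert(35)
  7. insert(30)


insert(19) -> [19]
extract_min()->19, []
insert(43) -> [43]
insert(47) -> [43, 47]
extract_min()->43, [47]
insert(35) -> [35, 47]
insert(30) -> [30, 47, 35]

Final heap: [30, 47, 35]


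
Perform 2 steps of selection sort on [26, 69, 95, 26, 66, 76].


Initial: [26, 69, 95, 26, 66, 76]
Step 1: min=26 at 0
  Swap: [26, 69, 95, 26, 66, 76]
Step 2: min=26 at 3
  Swap: [26, 26, 95, 69, 66, 76]

After 2 steps: [26, 26, 95, 69, 66, 76]


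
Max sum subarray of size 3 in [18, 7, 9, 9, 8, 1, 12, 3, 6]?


[0:3]: 34
[1:4]: 25
[2:5]: 26
[3:6]: 18
[4:7]: 21
[5:8]: 16
[6:9]: 21

Max: 34 at [0:3]


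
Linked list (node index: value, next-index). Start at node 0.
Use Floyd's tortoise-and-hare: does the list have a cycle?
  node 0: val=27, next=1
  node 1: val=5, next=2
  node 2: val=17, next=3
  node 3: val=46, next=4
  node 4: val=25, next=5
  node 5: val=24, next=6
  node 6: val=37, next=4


Floyd's tortoise (slow, +1) and hare (fast, +2):
  init: slow=0, fast=0
  step 1: slow=1, fast=2
  step 2: slow=2, fast=4
  step 3: slow=3, fast=6
  step 4: slow=4, fast=5
  step 5: slow=5, fast=4
  step 6: slow=6, fast=6
  slow == fast at node 6: cycle detected

Cycle: yes


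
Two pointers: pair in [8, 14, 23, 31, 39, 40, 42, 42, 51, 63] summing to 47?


lo=0(8)+hi=9(63)=71
lo=0(8)+hi=8(51)=59
lo=0(8)+hi=7(42)=50
lo=0(8)+hi=6(42)=50
lo=0(8)+hi=5(40)=48
lo=0(8)+hi=4(39)=47

Yes: 8+39=47


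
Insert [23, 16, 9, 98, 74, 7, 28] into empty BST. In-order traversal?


Insert 23: root
Insert 16: L from 23
Insert 9: L from 23 -> L from 16
Insert 98: R from 23
Insert 74: R from 23 -> L from 98
Insert 7: L from 23 -> L from 16 -> L from 9
Insert 28: R from 23 -> L from 98 -> L from 74

In-order: [7, 9, 16, 23, 28, 74, 98]


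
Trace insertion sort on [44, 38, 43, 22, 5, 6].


Initial: [44, 38, 43, 22, 5, 6]
Insert 38: [38, 44, 43, 22, 5, 6]
Insert 43: [38, 43, 44, 22, 5, 6]
Insert 22: [22, 38, 43, 44, 5, 6]
Insert 5: [5, 22, 38, 43, 44, 6]
Insert 6: [5, 6, 22, 38, 43, 44]

Sorted: [5, 6, 22, 38, 43, 44]


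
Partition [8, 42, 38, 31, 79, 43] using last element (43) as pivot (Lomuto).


Pivot: 43
  8 <= 43: advance i (no swap)
  42 <= 43: advance i (no swap)
  38 <= 43: advance i (no swap)
  31 <= 43: advance i (no swap)
Place pivot at 4: [8, 42, 38, 31, 43, 79]

Partitioned: [8, 42, 38, 31, 43, 79]


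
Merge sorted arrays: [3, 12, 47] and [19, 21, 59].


Take 3 from A
Take 12 from A
Take 19 from B
Take 21 from B
Take 47 from A

Merged: [3, 12, 19, 21, 47, 59]


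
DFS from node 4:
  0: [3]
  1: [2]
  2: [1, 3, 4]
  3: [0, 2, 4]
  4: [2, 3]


Visit 4, push [3, 2]
Visit 2, push [3, 1]
Visit 1, push []
Visit 3, push [0]
Visit 0, push []

DFS order: [4, 2, 1, 3, 0]


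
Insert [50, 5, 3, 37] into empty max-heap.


Insert 50: [50]
Insert 5: [50, 5]
Insert 3: [50, 5, 3]
Insert 37: [50, 37, 3, 5]

Final heap: [50, 37, 3, 5]


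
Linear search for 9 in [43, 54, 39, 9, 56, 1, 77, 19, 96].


i=0: 43!=9
i=1: 54!=9
i=2: 39!=9
i=3: 9==9 found!

Found at 3, 4 comps


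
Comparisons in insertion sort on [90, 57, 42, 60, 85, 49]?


Algorithm: insertion sort
Input: [90, 57, 42, 60, 85, 49]
Sorted: [42, 49, 57, 60, 85, 90]

12


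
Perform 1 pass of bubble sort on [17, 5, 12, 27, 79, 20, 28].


Initial: [17, 5, 12, 27, 79, 20, 28]
Pass 1: [5, 12, 17, 27, 20, 28, 79] (4 swaps)

After 1 pass: [5, 12, 17, 27, 20, 28, 79]


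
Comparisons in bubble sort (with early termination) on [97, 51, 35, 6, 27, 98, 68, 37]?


Algorithm: bubble sort (with early termination)
Input: [97, 51, 35, 6, 27, 98, 68, 37]
Sorted: [6, 27, 35, 37, 51, 68, 97, 98]

25


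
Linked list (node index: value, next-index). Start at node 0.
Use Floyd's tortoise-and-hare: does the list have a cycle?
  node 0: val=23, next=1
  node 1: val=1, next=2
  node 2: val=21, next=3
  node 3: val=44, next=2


Floyd's tortoise (slow, +1) and hare (fast, +2):
  init: slow=0, fast=0
  step 1: slow=1, fast=2
  step 2: slow=2, fast=2
  slow == fast at node 2: cycle detected

Cycle: yes


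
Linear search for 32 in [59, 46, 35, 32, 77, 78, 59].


i=0: 59!=32
i=1: 46!=32
i=2: 35!=32
i=3: 32==32 found!

Found at 3, 4 comps


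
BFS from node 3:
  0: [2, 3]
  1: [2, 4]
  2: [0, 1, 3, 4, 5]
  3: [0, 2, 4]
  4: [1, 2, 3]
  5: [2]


Visit 3, enqueue [0, 2, 4]
Visit 0, enqueue []
Visit 2, enqueue [1, 5]
Visit 4, enqueue []
Visit 1, enqueue []
Visit 5, enqueue []

BFS order: [3, 0, 2, 4, 1, 5]


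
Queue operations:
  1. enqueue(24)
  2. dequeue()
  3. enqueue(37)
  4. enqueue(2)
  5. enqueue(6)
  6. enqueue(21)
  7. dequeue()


enqueue(24) -> [24]
dequeue()->24, []
enqueue(37) -> [37]
enqueue(2) -> [37, 2]
enqueue(6) -> [37, 2, 6]
enqueue(21) -> [37, 2, 6, 21]
dequeue()->37, [2, 6, 21]

Final queue: [2, 6, 21]


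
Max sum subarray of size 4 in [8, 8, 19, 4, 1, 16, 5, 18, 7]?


[0:4]: 39
[1:5]: 32
[2:6]: 40
[3:7]: 26
[4:8]: 40
[5:9]: 46

Max: 46 at [5:9]


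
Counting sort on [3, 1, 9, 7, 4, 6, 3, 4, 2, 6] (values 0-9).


Input: [3, 1, 9, 7, 4, 6, 3, 4, 2, 6]
Counts: [0, 1, 1, 2, 2, 0, 2, 1, 0, 1]

Sorted: [1, 2, 3, 3, 4, 4, 6, 6, 7, 9]


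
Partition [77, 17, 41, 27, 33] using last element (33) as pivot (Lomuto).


Pivot: 33
  17 <= 33: swap -> [17, 77, 41, 27, 33]
  27 <= 33: swap -> [17, 27, 41, 77, 33]
Place pivot at 2: [17, 27, 33, 77, 41]

Partitioned: [17, 27, 33, 77, 41]


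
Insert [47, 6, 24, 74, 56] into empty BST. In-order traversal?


Insert 47: root
Insert 6: L from 47
Insert 24: L from 47 -> R from 6
Insert 74: R from 47
Insert 56: R from 47 -> L from 74

In-order: [6, 24, 47, 56, 74]


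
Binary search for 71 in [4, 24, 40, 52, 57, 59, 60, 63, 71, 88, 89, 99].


Step 1: lo=0, hi=11, mid=5, val=59
Step 2: lo=6, hi=11, mid=8, val=71

Found at index 8


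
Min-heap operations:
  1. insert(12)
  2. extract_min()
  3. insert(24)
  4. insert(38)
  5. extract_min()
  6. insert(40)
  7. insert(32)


insert(12) -> [12]
extract_min()->12, []
insert(24) -> [24]
insert(38) -> [24, 38]
extract_min()->24, [38]
insert(40) -> [38, 40]
insert(32) -> [32, 40, 38]

Final heap: [32, 40, 38]


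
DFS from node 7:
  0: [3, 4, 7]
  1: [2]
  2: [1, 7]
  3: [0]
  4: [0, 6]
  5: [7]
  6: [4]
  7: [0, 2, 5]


Visit 7, push [5, 2, 0]
Visit 0, push [4, 3]
Visit 3, push []
Visit 4, push [6]
Visit 6, push []
Visit 2, push [1]
Visit 1, push []
Visit 5, push []

DFS order: [7, 0, 3, 4, 6, 2, 1, 5]


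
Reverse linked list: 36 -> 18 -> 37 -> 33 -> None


Step 1: curr=36, set curr.next=prev(None) | reversed so far: 36
Step 2: curr=18, set curr.next=prev(36) | reversed so far: 18 -> 36
Step 3: curr=37, set curr.next=prev(18) | reversed so far: 37 -> 18 -> 36
Step 4: curr=33, set curr.next=prev(37) | reversed so far: 33 -> 37 -> 18 -> 36

33 -> 37 -> 18 -> 36 -> None


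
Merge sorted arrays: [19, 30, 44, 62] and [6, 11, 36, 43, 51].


Take 6 from B
Take 11 from B
Take 19 from A
Take 30 from A
Take 36 from B
Take 43 from B
Take 44 from A
Take 51 from B

Merged: [6, 11, 19, 30, 36, 43, 44, 51, 62]


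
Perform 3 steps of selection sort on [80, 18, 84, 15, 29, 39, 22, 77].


Initial: [80, 18, 84, 15, 29, 39, 22, 77]
Step 1: min=15 at 3
  Swap: [15, 18, 84, 80, 29, 39, 22, 77]
Step 2: min=18 at 1
  Swap: [15, 18, 84, 80, 29, 39, 22, 77]
Step 3: min=22 at 6
  Swap: [15, 18, 22, 80, 29, 39, 84, 77]

After 3 steps: [15, 18, 22, 80, 29, 39, 84, 77]


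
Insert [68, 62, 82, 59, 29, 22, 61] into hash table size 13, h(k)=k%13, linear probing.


Insert 68: h=3 -> slot 3
Insert 62: h=10 -> slot 10
Insert 82: h=4 -> slot 4
Insert 59: h=7 -> slot 7
Insert 29: h=3, 2 probes -> slot 5
Insert 22: h=9 -> slot 9
Insert 61: h=9, 2 probes -> slot 11

Table: [None, None, None, 68, 82, 29, None, 59, None, 22, 62, 61, None]


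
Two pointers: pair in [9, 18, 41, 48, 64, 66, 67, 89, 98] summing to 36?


lo=0(9)+hi=8(98)=107
lo=0(9)+hi=7(89)=98
lo=0(9)+hi=6(67)=76
lo=0(9)+hi=5(66)=75
lo=0(9)+hi=4(64)=73
lo=0(9)+hi=3(48)=57
lo=0(9)+hi=2(41)=50
lo=0(9)+hi=1(18)=27

No pair found


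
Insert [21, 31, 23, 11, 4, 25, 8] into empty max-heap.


Insert 21: [21]
Insert 31: [31, 21]
Insert 23: [31, 21, 23]
Insert 11: [31, 21, 23, 11]
Insert 4: [31, 21, 23, 11, 4]
Insert 25: [31, 21, 25, 11, 4, 23]
Insert 8: [31, 21, 25, 11, 4, 23, 8]

Final heap: [31, 21, 25, 11, 4, 23, 8]


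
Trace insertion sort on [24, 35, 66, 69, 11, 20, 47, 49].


Initial: [24, 35, 66, 69, 11, 20, 47, 49]
Insert 35: [24, 35, 66, 69, 11, 20, 47, 49]
Insert 66: [24, 35, 66, 69, 11, 20, 47, 49]
Insert 69: [24, 35, 66, 69, 11, 20, 47, 49]
Insert 11: [11, 24, 35, 66, 69, 20, 47, 49]
Insert 20: [11, 20, 24, 35, 66, 69, 47, 49]
Insert 47: [11, 20, 24, 35, 47, 66, 69, 49]
Insert 49: [11, 20, 24, 35, 47, 49, 66, 69]

Sorted: [11, 20, 24, 35, 47, 49, 66, 69]


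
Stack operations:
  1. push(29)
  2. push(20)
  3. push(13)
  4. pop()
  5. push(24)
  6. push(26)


push(29) -> [29]
push(20) -> [29, 20]
push(13) -> [29, 20, 13]
pop()->13, [29, 20]
push(24) -> [29, 20, 24]
push(26) -> [29, 20, 24, 26]

Final stack: [29, 20, 24, 26]


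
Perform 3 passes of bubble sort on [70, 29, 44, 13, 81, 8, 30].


Initial: [70, 29, 44, 13, 81, 8, 30]
Pass 1: [29, 44, 13, 70, 8, 30, 81] (5 swaps)
Pass 2: [29, 13, 44, 8, 30, 70, 81] (3 swaps)
Pass 3: [13, 29, 8, 30, 44, 70, 81] (3 swaps)

After 3 passes: [13, 29, 8, 30, 44, 70, 81]


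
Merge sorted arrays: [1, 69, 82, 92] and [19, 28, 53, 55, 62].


Take 1 from A
Take 19 from B
Take 28 from B
Take 53 from B
Take 55 from B
Take 62 from B

Merged: [1, 19, 28, 53, 55, 62, 69, 82, 92]


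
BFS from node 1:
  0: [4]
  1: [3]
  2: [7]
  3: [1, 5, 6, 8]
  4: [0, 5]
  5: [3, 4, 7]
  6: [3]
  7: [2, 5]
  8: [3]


Visit 1, enqueue [3]
Visit 3, enqueue [5, 6, 8]
Visit 5, enqueue [4, 7]
Visit 6, enqueue []
Visit 8, enqueue []
Visit 4, enqueue [0]
Visit 7, enqueue [2]
Visit 0, enqueue []
Visit 2, enqueue []

BFS order: [1, 3, 5, 6, 8, 4, 7, 0, 2]


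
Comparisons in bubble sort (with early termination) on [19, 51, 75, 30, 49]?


Algorithm: bubble sort (with early termination)
Input: [19, 51, 75, 30, 49]
Sorted: [19, 30, 49, 51, 75]

9


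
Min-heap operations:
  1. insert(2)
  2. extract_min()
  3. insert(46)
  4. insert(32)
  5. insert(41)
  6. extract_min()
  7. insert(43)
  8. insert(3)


insert(2) -> [2]
extract_min()->2, []
insert(46) -> [46]
insert(32) -> [32, 46]
insert(41) -> [32, 46, 41]
extract_min()->32, [41, 46]
insert(43) -> [41, 46, 43]
insert(3) -> [3, 41, 43, 46]

Final heap: [3, 41, 43, 46]


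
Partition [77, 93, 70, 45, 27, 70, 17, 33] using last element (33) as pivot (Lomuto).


Pivot: 33
  27 <= 33: swap -> [27, 93, 70, 45, 77, 70, 17, 33]
  17 <= 33: swap -> [27, 17, 70, 45, 77, 70, 93, 33]
Place pivot at 2: [27, 17, 33, 45, 77, 70, 93, 70]

Partitioned: [27, 17, 33, 45, 77, 70, 93, 70]


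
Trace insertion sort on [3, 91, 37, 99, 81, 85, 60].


Initial: [3, 91, 37, 99, 81, 85, 60]
Insert 91: [3, 91, 37, 99, 81, 85, 60]
Insert 37: [3, 37, 91, 99, 81, 85, 60]
Insert 99: [3, 37, 91, 99, 81, 85, 60]
Insert 81: [3, 37, 81, 91, 99, 85, 60]
Insert 85: [3, 37, 81, 85, 91, 99, 60]
Insert 60: [3, 37, 60, 81, 85, 91, 99]

Sorted: [3, 37, 60, 81, 85, 91, 99]


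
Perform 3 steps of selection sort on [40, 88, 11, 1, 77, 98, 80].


Initial: [40, 88, 11, 1, 77, 98, 80]
Step 1: min=1 at 3
  Swap: [1, 88, 11, 40, 77, 98, 80]
Step 2: min=11 at 2
  Swap: [1, 11, 88, 40, 77, 98, 80]
Step 3: min=40 at 3
  Swap: [1, 11, 40, 88, 77, 98, 80]

After 3 steps: [1, 11, 40, 88, 77, 98, 80]


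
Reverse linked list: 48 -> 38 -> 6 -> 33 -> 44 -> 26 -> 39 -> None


Step 1: curr=48, set curr.next=prev(None) | reversed so far: 48
Step 2: curr=38, set curr.next=prev(48) | reversed so far: 38 -> 48
Step 3: curr=6, set curr.next=prev(38) | reversed so far: 6 -> 38 -> 48
Step 4: curr=33, set curr.next=prev(6) | reversed so far: 33 -> 6 -> 38 -> 48
Step 5: curr=44, set curr.next=prev(33) | reversed so far: 44 -> 33 -> 6 -> 38 -> 48
Step 6: curr=26, set curr.next=prev(44) | reversed so far: 26 -> 44 -> 33 -> 6 -> 38 -> 48
Step 7: curr=39, set curr.next=prev(26) | reversed so far: 39 -> 26 -> 44 -> 33 -> 6 -> 38 -> 48

39 -> 26 -> 44 -> 33 -> 6 -> 38 -> 48 -> None


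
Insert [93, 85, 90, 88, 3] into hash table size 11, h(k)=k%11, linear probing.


Insert 93: h=5 -> slot 5
Insert 85: h=8 -> slot 8
Insert 90: h=2 -> slot 2
Insert 88: h=0 -> slot 0
Insert 3: h=3 -> slot 3

Table: [88, None, 90, 3, None, 93, None, None, 85, None, None]


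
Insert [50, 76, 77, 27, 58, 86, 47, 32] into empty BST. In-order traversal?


Insert 50: root
Insert 76: R from 50
Insert 77: R from 50 -> R from 76
Insert 27: L from 50
Insert 58: R from 50 -> L from 76
Insert 86: R from 50 -> R from 76 -> R from 77
Insert 47: L from 50 -> R from 27
Insert 32: L from 50 -> R from 27 -> L from 47

In-order: [27, 32, 47, 50, 58, 76, 77, 86]


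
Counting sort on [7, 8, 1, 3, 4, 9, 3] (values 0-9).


Input: [7, 8, 1, 3, 4, 9, 3]
Counts: [0, 1, 0, 2, 1, 0, 0, 1, 1, 1]

Sorted: [1, 3, 3, 4, 7, 8, 9]


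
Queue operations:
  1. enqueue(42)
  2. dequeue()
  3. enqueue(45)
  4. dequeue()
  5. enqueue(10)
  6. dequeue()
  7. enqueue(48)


enqueue(42) -> [42]
dequeue()->42, []
enqueue(45) -> [45]
dequeue()->45, []
enqueue(10) -> [10]
dequeue()->10, []
enqueue(48) -> [48]

Final queue: [48]


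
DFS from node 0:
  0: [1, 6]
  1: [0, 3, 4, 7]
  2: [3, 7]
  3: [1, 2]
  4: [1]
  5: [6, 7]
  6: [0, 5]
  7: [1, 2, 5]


Visit 0, push [6, 1]
Visit 1, push [7, 4, 3]
Visit 3, push [2]
Visit 2, push [7]
Visit 7, push [5]
Visit 5, push [6]
Visit 6, push []
Visit 4, push []

DFS order: [0, 1, 3, 2, 7, 5, 6, 4]


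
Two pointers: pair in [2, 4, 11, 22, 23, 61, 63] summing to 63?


lo=0(2)+hi=6(63)=65
lo=0(2)+hi=5(61)=63

Yes: 2+61=63


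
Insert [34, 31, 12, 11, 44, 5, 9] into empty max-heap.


Insert 34: [34]
Insert 31: [34, 31]
Insert 12: [34, 31, 12]
Insert 11: [34, 31, 12, 11]
Insert 44: [44, 34, 12, 11, 31]
Insert 5: [44, 34, 12, 11, 31, 5]
Insert 9: [44, 34, 12, 11, 31, 5, 9]

Final heap: [44, 34, 12, 11, 31, 5, 9]


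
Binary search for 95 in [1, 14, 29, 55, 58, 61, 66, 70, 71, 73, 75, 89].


Step 1: lo=0, hi=11, mid=5, val=61
Step 2: lo=6, hi=11, mid=8, val=71
Step 3: lo=9, hi=11, mid=10, val=75
Step 4: lo=11, hi=11, mid=11, val=89

Not found


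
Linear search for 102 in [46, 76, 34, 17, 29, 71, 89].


i=0: 46!=102
i=1: 76!=102
i=2: 34!=102
i=3: 17!=102
i=4: 29!=102
i=5: 71!=102
i=6: 89!=102

Not found, 7 comps


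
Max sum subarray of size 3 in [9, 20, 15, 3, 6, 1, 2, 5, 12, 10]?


[0:3]: 44
[1:4]: 38
[2:5]: 24
[3:6]: 10
[4:7]: 9
[5:8]: 8
[6:9]: 19
[7:10]: 27

Max: 44 at [0:3]


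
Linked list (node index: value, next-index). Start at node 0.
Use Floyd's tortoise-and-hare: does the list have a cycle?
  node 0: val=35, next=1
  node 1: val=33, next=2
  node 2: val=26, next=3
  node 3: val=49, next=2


Floyd's tortoise (slow, +1) and hare (fast, +2):
  init: slow=0, fast=0
  step 1: slow=1, fast=2
  step 2: slow=2, fast=2
  slow == fast at node 2: cycle detected

Cycle: yes


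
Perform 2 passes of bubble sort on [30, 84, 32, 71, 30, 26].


Initial: [30, 84, 32, 71, 30, 26]
Pass 1: [30, 32, 71, 30, 26, 84] (4 swaps)
Pass 2: [30, 32, 30, 26, 71, 84] (2 swaps)

After 2 passes: [30, 32, 30, 26, 71, 84]


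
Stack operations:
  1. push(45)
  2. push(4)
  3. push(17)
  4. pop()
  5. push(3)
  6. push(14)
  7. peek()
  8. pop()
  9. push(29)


push(45) -> [45]
push(4) -> [45, 4]
push(17) -> [45, 4, 17]
pop()->17, [45, 4]
push(3) -> [45, 4, 3]
push(14) -> [45, 4, 3, 14]
peek()->14
pop()->14, [45, 4, 3]
push(29) -> [45, 4, 3, 29]

Final stack: [45, 4, 3, 29]


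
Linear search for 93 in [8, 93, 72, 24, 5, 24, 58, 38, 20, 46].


i=0: 8!=93
i=1: 93==93 found!

Found at 1, 2 comps


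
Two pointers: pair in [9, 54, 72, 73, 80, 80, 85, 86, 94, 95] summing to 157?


lo=0(9)+hi=9(95)=104
lo=1(54)+hi=9(95)=149
lo=2(72)+hi=9(95)=167
lo=2(72)+hi=8(94)=166
lo=2(72)+hi=7(86)=158
lo=2(72)+hi=6(85)=157

Yes: 72+85=157


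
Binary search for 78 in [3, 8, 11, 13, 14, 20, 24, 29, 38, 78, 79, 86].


Step 1: lo=0, hi=11, mid=5, val=20
Step 2: lo=6, hi=11, mid=8, val=38
Step 3: lo=9, hi=11, mid=10, val=79
Step 4: lo=9, hi=9, mid=9, val=78

Found at index 9


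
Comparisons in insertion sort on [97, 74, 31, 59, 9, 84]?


Algorithm: insertion sort
Input: [97, 74, 31, 59, 9, 84]
Sorted: [9, 31, 59, 74, 84, 97]

12


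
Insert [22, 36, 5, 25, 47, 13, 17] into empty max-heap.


Insert 22: [22]
Insert 36: [36, 22]
Insert 5: [36, 22, 5]
Insert 25: [36, 25, 5, 22]
Insert 47: [47, 36, 5, 22, 25]
Insert 13: [47, 36, 13, 22, 25, 5]
Insert 17: [47, 36, 17, 22, 25, 5, 13]

Final heap: [47, 36, 17, 22, 25, 5, 13]


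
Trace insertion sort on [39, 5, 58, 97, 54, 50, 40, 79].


Initial: [39, 5, 58, 97, 54, 50, 40, 79]
Insert 5: [5, 39, 58, 97, 54, 50, 40, 79]
Insert 58: [5, 39, 58, 97, 54, 50, 40, 79]
Insert 97: [5, 39, 58, 97, 54, 50, 40, 79]
Insert 54: [5, 39, 54, 58, 97, 50, 40, 79]
Insert 50: [5, 39, 50, 54, 58, 97, 40, 79]
Insert 40: [5, 39, 40, 50, 54, 58, 97, 79]
Insert 79: [5, 39, 40, 50, 54, 58, 79, 97]

Sorted: [5, 39, 40, 50, 54, 58, 79, 97]


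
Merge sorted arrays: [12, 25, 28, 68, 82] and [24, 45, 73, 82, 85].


Take 12 from A
Take 24 from B
Take 25 from A
Take 28 from A
Take 45 from B
Take 68 from A
Take 73 from B
Take 82 from A

Merged: [12, 24, 25, 28, 45, 68, 73, 82, 82, 85]


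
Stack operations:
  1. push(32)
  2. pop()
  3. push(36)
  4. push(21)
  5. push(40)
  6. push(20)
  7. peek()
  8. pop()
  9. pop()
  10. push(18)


push(32) -> [32]
pop()->32, []
push(36) -> [36]
push(21) -> [36, 21]
push(40) -> [36, 21, 40]
push(20) -> [36, 21, 40, 20]
peek()->20
pop()->20, [36, 21, 40]
pop()->40, [36, 21]
push(18) -> [36, 21, 18]

Final stack: [36, 21, 18]


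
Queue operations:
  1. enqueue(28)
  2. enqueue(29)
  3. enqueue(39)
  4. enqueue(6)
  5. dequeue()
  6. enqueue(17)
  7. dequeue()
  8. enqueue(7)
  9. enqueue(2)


enqueue(28) -> [28]
enqueue(29) -> [28, 29]
enqueue(39) -> [28, 29, 39]
enqueue(6) -> [28, 29, 39, 6]
dequeue()->28, [29, 39, 6]
enqueue(17) -> [29, 39, 6, 17]
dequeue()->29, [39, 6, 17]
enqueue(7) -> [39, 6, 17, 7]
enqueue(2) -> [39, 6, 17, 7, 2]

Final queue: [39, 6, 17, 7, 2]


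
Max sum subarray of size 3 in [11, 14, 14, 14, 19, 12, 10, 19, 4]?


[0:3]: 39
[1:4]: 42
[2:5]: 47
[3:6]: 45
[4:7]: 41
[5:8]: 41
[6:9]: 33

Max: 47 at [2:5]


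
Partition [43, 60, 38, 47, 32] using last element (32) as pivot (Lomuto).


Pivot: 32
Place pivot at 0: [32, 60, 38, 47, 43]

Partitioned: [32, 60, 38, 47, 43]


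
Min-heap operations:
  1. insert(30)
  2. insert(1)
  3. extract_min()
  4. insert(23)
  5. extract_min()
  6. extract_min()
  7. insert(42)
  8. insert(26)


insert(30) -> [30]
insert(1) -> [1, 30]
extract_min()->1, [30]
insert(23) -> [23, 30]
extract_min()->23, [30]
extract_min()->30, []
insert(42) -> [42]
insert(26) -> [26, 42]

Final heap: [26, 42]


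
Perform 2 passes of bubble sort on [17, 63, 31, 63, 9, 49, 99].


Initial: [17, 63, 31, 63, 9, 49, 99]
Pass 1: [17, 31, 63, 9, 49, 63, 99] (3 swaps)
Pass 2: [17, 31, 9, 49, 63, 63, 99] (2 swaps)

After 2 passes: [17, 31, 9, 49, 63, 63, 99]


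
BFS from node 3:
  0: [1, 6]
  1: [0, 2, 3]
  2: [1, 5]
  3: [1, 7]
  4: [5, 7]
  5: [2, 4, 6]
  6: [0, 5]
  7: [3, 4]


Visit 3, enqueue [1, 7]
Visit 1, enqueue [0, 2]
Visit 7, enqueue [4]
Visit 0, enqueue [6]
Visit 2, enqueue [5]
Visit 4, enqueue []
Visit 6, enqueue []
Visit 5, enqueue []

BFS order: [3, 1, 7, 0, 2, 4, 6, 5]


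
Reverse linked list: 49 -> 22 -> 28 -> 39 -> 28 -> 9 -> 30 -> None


Step 1: curr=49, set curr.next=prev(None) | reversed so far: 49
Step 2: curr=22, set curr.next=prev(49) | reversed so far: 22 -> 49
Step 3: curr=28, set curr.next=prev(22) | reversed so far: 28 -> 22 -> 49
Step 4: curr=39, set curr.next=prev(28) | reversed so far: 39 -> 28 -> 22 -> 49
Step 5: curr=28, set curr.next=prev(39) | reversed so far: 28 -> 39 -> 28 -> 22 -> 49
Step 6: curr=9, set curr.next=prev(28) | reversed so far: 9 -> 28 -> 39 -> 28 -> 22 -> 49
Step 7: curr=30, set curr.next=prev(9) | reversed so far: 30 -> 9 -> 28 -> 39 -> 28 -> 22 -> 49

30 -> 9 -> 28 -> 39 -> 28 -> 22 -> 49 -> None


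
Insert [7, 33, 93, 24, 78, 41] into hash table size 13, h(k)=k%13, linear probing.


Insert 7: h=7 -> slot 7
Insert 33: h=7, 1 probes -> slot 8
Insert 93: h=2 -> slot 2
Insert 24: h=11 -> slot 11
Insert 78: h=0 -> slot 0
Insert 41: h=2, 1 probes -> slot 3

Table: [78, None, 93, 41, None, None, None, 7, 33, None, None, 24, None]


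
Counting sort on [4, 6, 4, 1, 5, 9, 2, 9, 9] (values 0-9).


Input: [4, 6, 4, 1, 5, 9, 2, 9, 9]
Counts: [0, 1, 1, 0, 2, 1, 1, 0, 0, 3]

Sorted: [1, 2, 4, 4, 5, 6, 9, 9, 9]


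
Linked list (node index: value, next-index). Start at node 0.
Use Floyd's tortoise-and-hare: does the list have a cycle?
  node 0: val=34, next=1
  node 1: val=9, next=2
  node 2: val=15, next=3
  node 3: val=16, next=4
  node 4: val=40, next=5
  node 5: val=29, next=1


Floyd's tortoise (slow, +1) and hare (fast, +2):
  init: slow=0, fast=0
  step 1: slow=1, fast=2
  step 2: slow=2, fast=4
  step 3: slow=3, fast=1
  step 4: slow=4, fast=3
  step 5: slow=5, fast=5
  slow == fast at node 5: cycle detected

Cycle: yes


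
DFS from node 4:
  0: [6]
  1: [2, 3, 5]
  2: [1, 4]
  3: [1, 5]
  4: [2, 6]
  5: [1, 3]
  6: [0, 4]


Visit 4, push [6, 2]
Visit 2, push [1]
Visit 1, push [5, 3]
Visit 3, push [5]
Visit 5, push []
Visit 6, push [0]
Visit 0, push []

DFS order: [4, 2, 1, 3, 5, 6, 0]


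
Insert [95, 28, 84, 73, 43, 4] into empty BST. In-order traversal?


Insert 95: root
Insert 28: L from 95
Insert 84: L from 95 -> R from 28
Insert 73: L from 95 -> R from 28 -> L from 84
Insert 43: L from 95 -> R from 28 -> L from 84 -> L from 73
Insert 4: L from 95 -> L from 28

In-order: [4, 28, 43, 73, 84, 95]


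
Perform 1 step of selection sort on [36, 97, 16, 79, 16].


Initial: [36, 97, 16, 79, 16]
Step 1: min=16 at 2
  Swap: [16, 97, 36, 79, 16]

After 1 step: [16, 97, 36, 79, 16]


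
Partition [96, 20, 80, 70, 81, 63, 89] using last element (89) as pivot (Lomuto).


Pivot: 89
  20 <= 89: swap -> [20, 96, 80, 70, 81, 63, 89]
  80 <= 89: swap -> [20, 80, 96, 70, 81, 63, 89]
  70 <= 89: swap -> [20, 80, 70, 96, 81, 63, 89]
  81 <= 89: swap -> [20, 80, 70, 81, 96, 63, 89]
  63 <= 89: swap -> [20, 80, 70, 81, 63, 96, 89]
Place pivot at 5: [20, 80, 70, 81, 63, 89, 96]

Partitioned: [20, 80, 70, 81, 63, 89, 96]


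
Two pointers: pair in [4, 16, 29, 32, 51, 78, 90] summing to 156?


lo=0(4)+hi=6(90)=94
lo=1(16)+hi=6(90)=106
lo=2(29)+hi=6(90)=119
lo=3(32)+hi=6(90)=122
lo=4(51)+hi=6(90)=141
lo=5(78)+hi=6(90)=168

No pair found


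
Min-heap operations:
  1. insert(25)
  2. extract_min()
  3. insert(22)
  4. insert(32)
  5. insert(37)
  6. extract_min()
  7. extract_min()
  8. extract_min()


insert(25) -> [25]
extract_min()->25, []
insert(22) -> [22]
insert(32) -> [22, 32]
insert(37) -> [22, 32, 37]
extract_min()->22, [32, 37]
extract_min()->32, [37]
extract_min()->37, []

Final heap: []


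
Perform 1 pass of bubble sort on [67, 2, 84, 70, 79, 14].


Initial: [67, 2, 84, 70, 79, 14]
Pass 1: [2, 67, 70, 79, 14, 84] (4 swaps)

After 1 pass: [2, 67, 70, 79, 14, 84]


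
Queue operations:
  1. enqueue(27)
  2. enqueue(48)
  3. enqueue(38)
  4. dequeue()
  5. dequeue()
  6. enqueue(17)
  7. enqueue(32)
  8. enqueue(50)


enqueue(27) -> [27]
enqueue(48) -> [27, 48]
enqueue(38) -> [27, 48, 38]
dequeue()->27, [48, 38]
dequeue()->48, [38]
enqueue(17) -> [38, 17]
enqueue(32) -> [38, 17, 32]
enqueue(50) -> [38, 17, 32, 50]

Final queue: [38, 17, 32, 50]


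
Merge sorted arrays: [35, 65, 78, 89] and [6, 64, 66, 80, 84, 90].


Take 6 from B
Take 35 from A
Take 64 from B
Take 65 from A
Take 66 from B
Take 78 from A
Take 80 from B
Take 84 from B
Take 89 from A

Merged: [6, 35, 64, 65, 66, 78, 80, 84, 89, 90]


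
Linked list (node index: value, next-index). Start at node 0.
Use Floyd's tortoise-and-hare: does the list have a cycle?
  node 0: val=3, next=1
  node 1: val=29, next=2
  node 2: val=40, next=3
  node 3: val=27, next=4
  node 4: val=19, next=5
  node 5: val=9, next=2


Floyd's tortoise (slow, +1) and hare (fast, +2):
  init: slow=0, fast=0
  step 1: slow=1, fast=2
  step 2: slow=2, fast=4
  step 3: slow=3, fast=2
  step 4: slow=4, fast=4
  slow == fast at node 4: cycle detected

Cycle: yes


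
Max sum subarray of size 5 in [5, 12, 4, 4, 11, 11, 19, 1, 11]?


[0:5]: 36
[1:6]: 42
[2:7]: 49
[3:8]: 46
[4:9]: 53

Max: 53 at [4:9]


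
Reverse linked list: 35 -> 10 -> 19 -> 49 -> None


Step 1: curr=35, set curr.next=prev(None) | reversed so far: 35
Step 2: curr=10, set curr.next=prev(35) | reversed so far: 10 -> 35
Step 3: curr=19, set curr.next=prev(10) | reversed so far: 19 -> 10 -> 35
Step 4: curr=49, set curr.next=prev(19) | reversed so far: 49 -> 19 -> 10 -> 35

49 -> 19 -> 10 -> 35 -> None


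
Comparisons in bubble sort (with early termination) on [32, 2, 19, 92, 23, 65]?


Algorithm: bubble sort (with early termination)
Input: [32, 2, 19, 92, 23, 65]
Sorted: [2, 19, 23, 32, 65, 92]

12


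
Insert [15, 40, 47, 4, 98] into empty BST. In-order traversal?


Insert 15: root
Insert 40: R from 15
Insert 47: R from 15 -> R from 40
Insert 4: L from 15
Insert 98: R from 15 -> R from 40 -> R from 47

In-order: [4, 15, 40, 47, 98]


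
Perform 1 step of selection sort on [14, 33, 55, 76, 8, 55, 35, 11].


Initial: [14, 33, 55, 76, 8, 55, 35, 11]
Step 1: min=8 at 4
  Swap: [8, 33, 55, 76, 14, 55, 35, 11]

After 1 step: [8, 33, 55, 76, 14, 55, 35, 11]


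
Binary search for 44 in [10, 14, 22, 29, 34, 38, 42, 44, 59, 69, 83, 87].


Step 1: lo=0, hi=11, mid=5, val=38
Step 2: lo=6, hi=11, mid=8, val=59
Step 3: lo=6, hi=7, mid=6, val=42
Step 4: lo=7, hi=7, mid=7, val=44

Found at index 7


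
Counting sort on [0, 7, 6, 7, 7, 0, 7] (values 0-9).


Input: [0, 7, 6, 7, 7, 0, 7]
Counts: [2, 0, 0, 0, 0, 0, 1, 4, 0, 0]

Sorted: [0, 0, 6, 7, 7, 7, 7]


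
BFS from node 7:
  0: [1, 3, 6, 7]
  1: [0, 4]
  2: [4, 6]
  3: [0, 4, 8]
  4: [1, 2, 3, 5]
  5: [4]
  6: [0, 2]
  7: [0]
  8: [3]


Visit 7, enqueue [0]
Visit 0, enqueue [1, 3, 6]
Visit 1, enqueue [4]
Visit 3, enqueue [8]
Visit 6, enqueue [2]
Visit 4, enqueue [5]
Visit 8, enqueue []
Visit 2, enqueue []
Visit 5, enqueue []

BFS order: [7, 0, 1, 3, 6, 4, 8, 2, 5]


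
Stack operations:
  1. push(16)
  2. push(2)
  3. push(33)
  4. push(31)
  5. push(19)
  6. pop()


push(16) -> [16]
push(2) -> [16, 2]
push(33) -> [16, 2, 33]
push(31) -> [16, 2, 33, 31]
push(19) -> [16, 2, 33, 31, 19]
pop()->19, [16, 2, 33, 31]

Final stack: [16, 2, 33, 31]


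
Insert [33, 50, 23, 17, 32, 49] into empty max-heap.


Insert 33: [33]
Insert 50: [50, 33]
Insert 23: [50, 33, 23]
Insert 17: [50, 33, 23, 17]
Insert 32: [50, 33, 23, 17, 32]
Insert 49: [50, 33, 49, 17, 32, 23]

Final heap: [50, 33, 49, 17, 32, 23]


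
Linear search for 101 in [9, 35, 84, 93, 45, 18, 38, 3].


i=0: 9!=101
i=1: 35!=101
i=2: 84!=101
i=3: 93!=101
i=4: 45!=101
i=5: 18!=101
i=6: 38!=101
i=7: 3!=101

Not found, 8 comps


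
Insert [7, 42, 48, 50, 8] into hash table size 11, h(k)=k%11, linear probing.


Insert 7: h=7 -> slot 7
Insert 42: h=9 -> slot 9
Insert 48: h=4 -> slot 4
Insert 50: h=6 -> slot 6
Insert 8: h=8 -> slot 8

Table: [None, None, None, None, 48, None, 50, 7, 8, 42, None]
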